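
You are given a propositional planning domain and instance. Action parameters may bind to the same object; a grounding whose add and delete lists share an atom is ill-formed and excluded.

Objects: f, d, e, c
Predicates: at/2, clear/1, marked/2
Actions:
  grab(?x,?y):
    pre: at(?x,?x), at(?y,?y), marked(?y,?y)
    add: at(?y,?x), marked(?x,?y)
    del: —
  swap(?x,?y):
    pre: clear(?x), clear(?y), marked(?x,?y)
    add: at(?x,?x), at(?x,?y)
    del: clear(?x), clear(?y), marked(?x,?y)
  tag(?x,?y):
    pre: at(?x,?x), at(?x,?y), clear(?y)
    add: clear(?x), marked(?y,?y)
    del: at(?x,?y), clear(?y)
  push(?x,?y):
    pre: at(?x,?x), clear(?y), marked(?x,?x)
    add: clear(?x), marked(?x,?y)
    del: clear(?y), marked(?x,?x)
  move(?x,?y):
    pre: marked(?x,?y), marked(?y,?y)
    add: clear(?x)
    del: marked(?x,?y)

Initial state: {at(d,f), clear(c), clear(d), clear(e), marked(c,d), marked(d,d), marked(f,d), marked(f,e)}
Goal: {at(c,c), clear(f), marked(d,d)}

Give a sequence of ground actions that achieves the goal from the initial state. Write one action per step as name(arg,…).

1. swap(c,d)  →  {at(c,c), at(c,d), at(d,f), clear(e), marked(d,d), marked(f,d), marked(f,e)}
2. move(f,d)  →  {at(c,c), at(c,d), at(d,f), clear(e), clear(f), marked(d,d), marked(f,e)}

swap(c,d); move(f,d)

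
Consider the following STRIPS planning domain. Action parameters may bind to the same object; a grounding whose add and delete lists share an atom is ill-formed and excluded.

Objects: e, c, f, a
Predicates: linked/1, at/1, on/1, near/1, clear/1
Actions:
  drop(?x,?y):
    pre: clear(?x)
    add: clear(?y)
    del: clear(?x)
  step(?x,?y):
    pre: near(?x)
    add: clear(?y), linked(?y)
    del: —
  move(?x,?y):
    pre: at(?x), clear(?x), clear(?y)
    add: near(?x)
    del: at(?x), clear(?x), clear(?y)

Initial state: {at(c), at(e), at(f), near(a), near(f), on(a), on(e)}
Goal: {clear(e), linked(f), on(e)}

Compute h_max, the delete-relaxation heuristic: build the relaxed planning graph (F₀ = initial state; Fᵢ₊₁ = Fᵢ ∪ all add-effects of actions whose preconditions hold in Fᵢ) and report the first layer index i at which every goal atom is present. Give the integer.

1

F0 = init (7 atoms)
F1 = F0 ∪ {clear(a), clear(c), clear(e), clear(f), linked(a), linked(c), linked(e), linked(f)}  (15 atoms)
goal ⊆ F1  ⇒  h_max = 1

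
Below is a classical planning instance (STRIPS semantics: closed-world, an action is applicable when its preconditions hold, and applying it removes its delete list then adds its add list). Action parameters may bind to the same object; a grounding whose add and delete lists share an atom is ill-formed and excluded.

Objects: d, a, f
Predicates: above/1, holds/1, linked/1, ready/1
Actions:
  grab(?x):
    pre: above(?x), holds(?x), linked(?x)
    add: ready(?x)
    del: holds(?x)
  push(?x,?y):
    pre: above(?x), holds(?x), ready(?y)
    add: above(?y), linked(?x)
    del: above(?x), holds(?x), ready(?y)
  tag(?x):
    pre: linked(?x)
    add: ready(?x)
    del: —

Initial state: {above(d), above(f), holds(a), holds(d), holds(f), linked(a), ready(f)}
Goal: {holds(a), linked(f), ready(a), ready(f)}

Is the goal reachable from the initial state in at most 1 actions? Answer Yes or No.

No

1. tag(a)  →  {above(d), above(f), holds(a), holds(d), holds(f), linked(a), ready(a), ready(f)}
2. push(f,a)  →  {above(a), above(d), holds(a), holds(d), linked(a), linked(f), ready(f)}
3. tag(a)  →  {above(a), above(d), holds(a), holds(d), linked(a), linked(f), ready(a), ready(f)}
optimal plan length = 3; 3 > 1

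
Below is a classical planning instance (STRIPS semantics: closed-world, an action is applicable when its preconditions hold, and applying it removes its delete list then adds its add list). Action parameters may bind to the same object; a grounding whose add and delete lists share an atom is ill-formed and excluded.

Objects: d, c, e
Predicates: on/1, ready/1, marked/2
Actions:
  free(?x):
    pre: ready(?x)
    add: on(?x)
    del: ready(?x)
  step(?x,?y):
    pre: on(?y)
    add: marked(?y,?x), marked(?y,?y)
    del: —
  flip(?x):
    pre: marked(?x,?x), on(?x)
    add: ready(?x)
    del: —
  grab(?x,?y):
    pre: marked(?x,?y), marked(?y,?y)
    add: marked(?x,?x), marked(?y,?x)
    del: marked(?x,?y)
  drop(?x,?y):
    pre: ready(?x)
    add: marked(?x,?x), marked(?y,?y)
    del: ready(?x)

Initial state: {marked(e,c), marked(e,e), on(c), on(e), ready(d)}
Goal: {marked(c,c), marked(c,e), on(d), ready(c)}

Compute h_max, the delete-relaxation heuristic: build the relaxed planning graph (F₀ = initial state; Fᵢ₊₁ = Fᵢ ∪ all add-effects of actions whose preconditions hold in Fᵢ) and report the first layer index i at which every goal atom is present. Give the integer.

2

F0 = init (5 atoms)
F1 = F0 ∪ {marked(c,c), marked(c,d), marked(c,e), marked(d,d), marked(e,d), on(d), ready(e)}  (12 atoms)
F2 = F1 ∪ {marked(d,c), marked(d,e), ready(c)}  (15 atoms)
goal ⊆ F2  ⇒  h_max = 2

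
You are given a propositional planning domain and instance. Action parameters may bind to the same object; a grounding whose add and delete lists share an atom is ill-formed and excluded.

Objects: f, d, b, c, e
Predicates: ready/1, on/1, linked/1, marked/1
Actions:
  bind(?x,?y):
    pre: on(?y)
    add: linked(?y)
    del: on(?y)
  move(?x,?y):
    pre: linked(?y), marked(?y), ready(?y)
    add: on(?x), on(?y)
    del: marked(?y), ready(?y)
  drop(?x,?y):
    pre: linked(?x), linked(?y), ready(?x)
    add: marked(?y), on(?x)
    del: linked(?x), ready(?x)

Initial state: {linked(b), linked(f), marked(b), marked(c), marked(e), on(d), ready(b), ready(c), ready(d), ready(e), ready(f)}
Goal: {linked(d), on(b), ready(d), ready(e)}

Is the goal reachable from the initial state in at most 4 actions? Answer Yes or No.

1. bind(f,d)  →  {linked(b), linked(d), linked(f), marked(b), marked(c), marked(e), ready(b), ready(c), ready(d), ready(e), ready(f)}
2. move(f,b)  →  {linked(b), linked(d), linked(f), marked(c), marked(e), on(b), on(f), ready(c), ready(d), ready(e), ready(f)}
optimal plan length = 2; 2 ≤ 4

Yes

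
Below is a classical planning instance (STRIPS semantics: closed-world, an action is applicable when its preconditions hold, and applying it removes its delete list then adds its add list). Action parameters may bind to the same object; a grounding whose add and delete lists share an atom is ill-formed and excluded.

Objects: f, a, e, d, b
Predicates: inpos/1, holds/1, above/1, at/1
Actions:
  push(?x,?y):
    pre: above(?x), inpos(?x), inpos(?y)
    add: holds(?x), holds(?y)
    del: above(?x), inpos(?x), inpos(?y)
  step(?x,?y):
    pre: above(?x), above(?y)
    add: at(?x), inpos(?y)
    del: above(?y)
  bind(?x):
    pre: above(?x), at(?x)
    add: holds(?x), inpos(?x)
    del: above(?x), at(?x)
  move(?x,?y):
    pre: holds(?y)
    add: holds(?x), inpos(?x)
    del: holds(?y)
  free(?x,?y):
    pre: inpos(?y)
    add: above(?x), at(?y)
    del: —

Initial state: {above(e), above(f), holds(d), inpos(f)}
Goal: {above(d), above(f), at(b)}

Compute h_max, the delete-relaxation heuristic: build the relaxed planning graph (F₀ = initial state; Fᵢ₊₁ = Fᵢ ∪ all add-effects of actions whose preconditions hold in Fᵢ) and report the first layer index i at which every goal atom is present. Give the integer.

2

F0 = init (4 atoms)
F1 = F0 ∪ {above(a), above(b), above(d), at(e), at(f), holds(a), holds(b), holds(e), holds(f), inpos(a), inpos(b), inpos(e)}  (16 atoms)
F2 = F1 ∪ {at(a), at(b), at(d), inpos(d)}  (20 atoms)
goal ⊆ F2  ⇒  h_max = 2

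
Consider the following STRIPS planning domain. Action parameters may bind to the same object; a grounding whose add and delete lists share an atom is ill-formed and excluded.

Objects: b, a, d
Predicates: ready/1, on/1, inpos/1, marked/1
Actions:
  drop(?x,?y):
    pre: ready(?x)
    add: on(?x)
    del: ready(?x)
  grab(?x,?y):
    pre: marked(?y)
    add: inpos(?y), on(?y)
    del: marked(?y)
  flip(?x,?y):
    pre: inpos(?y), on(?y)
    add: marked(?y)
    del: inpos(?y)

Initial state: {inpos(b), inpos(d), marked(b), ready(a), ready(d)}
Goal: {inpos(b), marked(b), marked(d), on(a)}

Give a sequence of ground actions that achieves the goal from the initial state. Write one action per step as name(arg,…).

drop(a,b); drop(d,b); flip(b,d)

1. drop(a,b)  →  {inpos(b), inpos(d), marked(b), on(a), ready(d)}
2. drop(d,b)  →  {inpos(b), inpos(d), marked(b), on(a), on(d)}
3. flip(b,d)  →  {inpos(b), marked(b), marked(d), on(a), on(d)}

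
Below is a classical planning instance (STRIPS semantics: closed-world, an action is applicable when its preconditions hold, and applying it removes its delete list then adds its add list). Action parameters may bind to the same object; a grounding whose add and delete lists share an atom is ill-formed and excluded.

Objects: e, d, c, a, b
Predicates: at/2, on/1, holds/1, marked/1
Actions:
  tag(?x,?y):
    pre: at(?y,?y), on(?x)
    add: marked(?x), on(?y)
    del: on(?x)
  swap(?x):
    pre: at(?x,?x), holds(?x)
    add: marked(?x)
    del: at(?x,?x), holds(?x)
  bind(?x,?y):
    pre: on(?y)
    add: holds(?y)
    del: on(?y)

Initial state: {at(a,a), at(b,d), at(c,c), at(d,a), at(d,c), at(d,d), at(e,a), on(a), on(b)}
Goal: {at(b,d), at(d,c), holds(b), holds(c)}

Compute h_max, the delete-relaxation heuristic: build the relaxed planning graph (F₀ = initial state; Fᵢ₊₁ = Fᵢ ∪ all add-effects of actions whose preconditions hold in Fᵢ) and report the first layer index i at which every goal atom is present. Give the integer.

F0 = init (9 atoms)
F1 = F0 ∪ {holds(a), holds(b), marked(a), marked(b), on(c), on(d)}  (15 atoms)
F2 = F1 ∪ {holds(c), holds(d), marked(c), marked(d)}  (19 atoms)
goal ⊆ F2  ⇒  h_max = 2

2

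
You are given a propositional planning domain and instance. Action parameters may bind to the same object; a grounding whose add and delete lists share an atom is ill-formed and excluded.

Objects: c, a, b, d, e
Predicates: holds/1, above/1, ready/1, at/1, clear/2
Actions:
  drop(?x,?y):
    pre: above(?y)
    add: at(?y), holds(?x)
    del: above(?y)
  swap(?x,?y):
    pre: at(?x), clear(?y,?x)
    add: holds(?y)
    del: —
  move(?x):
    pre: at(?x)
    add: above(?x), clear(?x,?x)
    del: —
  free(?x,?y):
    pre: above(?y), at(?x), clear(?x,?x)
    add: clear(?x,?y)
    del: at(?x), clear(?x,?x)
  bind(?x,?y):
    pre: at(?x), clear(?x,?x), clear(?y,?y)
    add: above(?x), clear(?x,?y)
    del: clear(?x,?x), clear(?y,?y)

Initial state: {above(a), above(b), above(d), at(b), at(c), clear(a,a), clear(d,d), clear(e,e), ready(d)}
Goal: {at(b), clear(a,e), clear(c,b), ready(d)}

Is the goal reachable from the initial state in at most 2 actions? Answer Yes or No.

1. drop(c,a)  →  {above(b), above(d), at(a), at(b), at(c), clear(a,a), clear(d,d), clear(e,e), holds(c), ready(d)}
2. move(c)  →  {above(b), above(c), above(d), at(a), at(b), at(c), clear(a,a), clear(c,c), clear(d,d), clear(e,e), holds(c), ready(d)}
3. free(c,b)  →  {above(b), above(c), above(d), at(a), at(b), clear(a,a), clear(c,b), clear(d,d), clear(e,e), holds(c), ready(d)}
4. bind(a,e)  →  {above(a), above(b), above(c), above(d), at(a), at(b), clear(a,e), clear(c,b), clear(d,d), holds(c), ready(d)}
optimal plan length = 4; 4 > 2

No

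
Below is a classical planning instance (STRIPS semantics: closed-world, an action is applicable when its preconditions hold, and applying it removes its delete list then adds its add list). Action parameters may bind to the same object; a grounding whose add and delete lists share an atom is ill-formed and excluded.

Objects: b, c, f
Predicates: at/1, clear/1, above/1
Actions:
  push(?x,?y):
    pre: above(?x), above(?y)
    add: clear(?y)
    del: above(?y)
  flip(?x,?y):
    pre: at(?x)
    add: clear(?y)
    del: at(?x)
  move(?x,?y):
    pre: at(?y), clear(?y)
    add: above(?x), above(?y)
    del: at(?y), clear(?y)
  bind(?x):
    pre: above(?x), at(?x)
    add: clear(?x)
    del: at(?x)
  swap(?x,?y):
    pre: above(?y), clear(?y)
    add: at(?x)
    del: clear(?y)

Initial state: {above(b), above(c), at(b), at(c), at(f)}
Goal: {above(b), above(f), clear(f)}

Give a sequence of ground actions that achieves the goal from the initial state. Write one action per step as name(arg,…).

push(b,b); flip(c,f); move(f,b)

1. push(b,b)  →  {above(c), at(b), at(c), at(f), clear(b)}
2. flip(c,f)  →  {above(c), at(b), at(f), clear(b), clear(f)}
3. move(f,b)  →  {above(b), above(c), above(f), at(f), clear(f)}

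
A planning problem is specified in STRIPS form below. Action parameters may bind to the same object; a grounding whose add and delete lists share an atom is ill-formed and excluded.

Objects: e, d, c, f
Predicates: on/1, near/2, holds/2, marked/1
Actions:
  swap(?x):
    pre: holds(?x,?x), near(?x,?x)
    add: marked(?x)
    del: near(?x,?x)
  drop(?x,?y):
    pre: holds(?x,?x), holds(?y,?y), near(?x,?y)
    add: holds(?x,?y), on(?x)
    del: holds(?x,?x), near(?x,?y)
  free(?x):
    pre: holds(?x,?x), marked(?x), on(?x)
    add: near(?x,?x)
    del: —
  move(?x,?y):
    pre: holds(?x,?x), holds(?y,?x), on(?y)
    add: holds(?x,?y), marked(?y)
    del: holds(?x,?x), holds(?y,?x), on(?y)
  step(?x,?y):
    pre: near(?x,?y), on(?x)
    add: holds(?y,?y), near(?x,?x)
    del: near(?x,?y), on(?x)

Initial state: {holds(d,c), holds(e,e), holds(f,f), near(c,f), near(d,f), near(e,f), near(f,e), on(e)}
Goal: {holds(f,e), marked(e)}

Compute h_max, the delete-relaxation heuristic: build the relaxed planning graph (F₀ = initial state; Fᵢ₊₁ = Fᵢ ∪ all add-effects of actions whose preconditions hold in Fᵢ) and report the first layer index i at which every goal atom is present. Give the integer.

2

F0 = init (8 atoms)
F1 = F0 ∪ {holds(e,f), holds(f,e), near(e,e), on(f)}  (12 atoms)
F2 = F1 ∪ {marked(e), marked(f), near(f,f)}  (15 atoms)
goal ⊆ F2  ⇒  h_max = 2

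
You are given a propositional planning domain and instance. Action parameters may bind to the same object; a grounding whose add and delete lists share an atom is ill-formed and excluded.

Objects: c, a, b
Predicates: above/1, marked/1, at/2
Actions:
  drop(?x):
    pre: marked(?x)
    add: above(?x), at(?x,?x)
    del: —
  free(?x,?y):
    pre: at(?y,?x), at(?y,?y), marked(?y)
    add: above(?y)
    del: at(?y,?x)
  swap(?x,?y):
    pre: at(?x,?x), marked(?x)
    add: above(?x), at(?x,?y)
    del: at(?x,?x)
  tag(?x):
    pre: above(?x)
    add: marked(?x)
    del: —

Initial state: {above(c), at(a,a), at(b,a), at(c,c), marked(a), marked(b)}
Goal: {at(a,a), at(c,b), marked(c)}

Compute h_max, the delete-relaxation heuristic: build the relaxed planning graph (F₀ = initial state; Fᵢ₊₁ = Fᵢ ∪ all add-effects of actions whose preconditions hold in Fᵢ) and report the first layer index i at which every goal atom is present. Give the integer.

F0 = init (6 atoms)
F1 = F0 ∪ {above(a), above(b), at(a,b), at(a,c), at(b,b), marked(c)}  (12 atoms)
F2 = F1 ∪ {at(b,c), at(c,a), at(c,b)}  (15 atoms)
goal ⊆ F2  ⇒  h_max = 2

2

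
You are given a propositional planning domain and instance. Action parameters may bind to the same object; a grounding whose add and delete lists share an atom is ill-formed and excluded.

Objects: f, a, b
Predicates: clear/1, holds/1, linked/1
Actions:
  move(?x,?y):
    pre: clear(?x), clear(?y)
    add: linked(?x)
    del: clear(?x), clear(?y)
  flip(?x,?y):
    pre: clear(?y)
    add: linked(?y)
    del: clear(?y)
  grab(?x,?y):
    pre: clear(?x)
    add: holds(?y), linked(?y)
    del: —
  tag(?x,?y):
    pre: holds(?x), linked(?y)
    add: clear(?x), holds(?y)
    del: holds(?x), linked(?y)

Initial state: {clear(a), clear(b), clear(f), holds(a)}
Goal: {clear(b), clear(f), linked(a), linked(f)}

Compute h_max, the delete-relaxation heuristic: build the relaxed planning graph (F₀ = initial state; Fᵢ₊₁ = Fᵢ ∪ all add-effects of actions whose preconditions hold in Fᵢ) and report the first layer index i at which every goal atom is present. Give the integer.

F0 = init (4 atoms)
F1 = F0 ∪ {holds(b), holds(f), linked(a), linked(b), linked(f)}  (9 atoms)
goal ⊆ F1  ⇒  h_max = 1

1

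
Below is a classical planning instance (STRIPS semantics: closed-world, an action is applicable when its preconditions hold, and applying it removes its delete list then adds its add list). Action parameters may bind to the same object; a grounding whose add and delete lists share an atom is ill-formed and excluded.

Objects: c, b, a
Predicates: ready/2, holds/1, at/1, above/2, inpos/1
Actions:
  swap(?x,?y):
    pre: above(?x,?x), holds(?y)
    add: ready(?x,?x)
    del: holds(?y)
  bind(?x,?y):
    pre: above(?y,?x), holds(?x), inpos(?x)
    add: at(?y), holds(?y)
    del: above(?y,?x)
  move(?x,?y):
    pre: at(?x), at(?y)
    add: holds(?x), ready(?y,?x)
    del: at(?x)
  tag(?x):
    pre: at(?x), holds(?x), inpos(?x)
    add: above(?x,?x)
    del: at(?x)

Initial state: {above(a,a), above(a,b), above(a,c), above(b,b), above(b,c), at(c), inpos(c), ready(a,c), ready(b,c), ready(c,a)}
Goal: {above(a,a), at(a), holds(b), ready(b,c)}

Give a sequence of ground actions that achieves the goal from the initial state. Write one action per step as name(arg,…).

move(c,c); bind(c,b); bind(c,a)

1. move(c,c)  →  {above(a,a), above(a,b), above(a,c), above(b,b), above(b,c), holds(c), inpos(c), ready(a,c), ready(b,c), ready(c,a), ready(c,c)}
2. bind(c,b)  →  {above(a,a), above(a,b), above(a,c), above(b,b), at(b), holds(b), holds(c), inpos(c), ready(a,c), ready(b,c), ready(c,a), ready(c,c)}
3. bind(c,a)  →  {above(a,a), above(a,b), above(b,b), at(a), at(b), holds(a), holds(b), holds(c), inpos(c), ready(a,c), ready(b,c), ready(c,a), ready(c,c)}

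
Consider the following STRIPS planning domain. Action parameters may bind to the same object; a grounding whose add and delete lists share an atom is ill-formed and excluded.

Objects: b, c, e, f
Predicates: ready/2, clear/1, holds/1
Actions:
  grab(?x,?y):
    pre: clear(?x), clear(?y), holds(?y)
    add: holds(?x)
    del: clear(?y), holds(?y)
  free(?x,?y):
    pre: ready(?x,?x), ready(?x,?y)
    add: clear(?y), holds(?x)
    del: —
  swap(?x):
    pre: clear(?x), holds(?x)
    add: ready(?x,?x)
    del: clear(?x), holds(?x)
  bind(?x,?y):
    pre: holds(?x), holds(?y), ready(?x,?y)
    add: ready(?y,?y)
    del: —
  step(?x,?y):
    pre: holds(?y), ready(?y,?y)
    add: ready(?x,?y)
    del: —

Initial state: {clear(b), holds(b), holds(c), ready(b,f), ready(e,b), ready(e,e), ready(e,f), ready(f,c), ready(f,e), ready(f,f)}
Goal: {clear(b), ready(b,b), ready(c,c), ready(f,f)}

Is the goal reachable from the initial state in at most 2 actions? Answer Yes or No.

No

1. free(e,b)  →  {clear(b), holds(b), holds(c), holds(e), ready(b,f), ready(e,b), ready(e,e), ready(e,f), ready(f,c), ready(f,e), ready(f,f)}
2. free(f,c)  →  {clear(b), clear(c), holds(b), holds(c), holds(e), holds(f), ready(b,f), ready(e,b), ready(e,e), ready(e,f), ready(f,c), ready(f,e), ready(f,f)}
3. swap(c)  →  {clear(b), holds(b), holds(e), holds(f), ready(b,f), ready(c,c), ready(e,b), ready(e,e), ready(e,f), ready(f,c), ready(f,e), ready(f,f)}
4. bind(e,b)  →  {clear(b), holds(b), holds(e), holds(f), ready(b,b), ready(b,f), ready(c,c), ready(e,b), ready(e,e), ready(e,f), ready(f,c), ready(f,e), ready(f,f)}
optimal plan length = 4; 4 > 2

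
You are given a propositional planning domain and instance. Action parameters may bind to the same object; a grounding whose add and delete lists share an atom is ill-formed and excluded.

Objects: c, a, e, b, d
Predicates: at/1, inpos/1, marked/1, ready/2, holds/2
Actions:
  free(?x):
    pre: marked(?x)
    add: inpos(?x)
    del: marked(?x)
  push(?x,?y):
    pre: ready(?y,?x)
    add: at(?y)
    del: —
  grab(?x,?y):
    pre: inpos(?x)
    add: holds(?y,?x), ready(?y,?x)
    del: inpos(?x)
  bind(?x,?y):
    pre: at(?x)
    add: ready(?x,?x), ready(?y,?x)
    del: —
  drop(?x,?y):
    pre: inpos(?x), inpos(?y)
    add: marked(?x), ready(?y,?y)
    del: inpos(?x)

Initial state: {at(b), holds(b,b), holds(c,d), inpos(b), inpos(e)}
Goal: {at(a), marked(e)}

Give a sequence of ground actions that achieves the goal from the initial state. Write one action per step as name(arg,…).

1. grab(b,a)  →  {at(b), holds(a,b), holds(b,b), holds(c,d), inpos(e), ready(a,b)}
2. push(b,a)  →  {at(a), at(b), holds(a,b), holds(b,b), holds(c,d), inpos(e), ready(a,b)}
3. drop(e,e)  →  {at(a), at(b), holds(a,b), holds(b,b), holds(c,d), marked(e), ready(a,b), ready(e,e)}

grab(b,a); push(b,a); drop(e,e)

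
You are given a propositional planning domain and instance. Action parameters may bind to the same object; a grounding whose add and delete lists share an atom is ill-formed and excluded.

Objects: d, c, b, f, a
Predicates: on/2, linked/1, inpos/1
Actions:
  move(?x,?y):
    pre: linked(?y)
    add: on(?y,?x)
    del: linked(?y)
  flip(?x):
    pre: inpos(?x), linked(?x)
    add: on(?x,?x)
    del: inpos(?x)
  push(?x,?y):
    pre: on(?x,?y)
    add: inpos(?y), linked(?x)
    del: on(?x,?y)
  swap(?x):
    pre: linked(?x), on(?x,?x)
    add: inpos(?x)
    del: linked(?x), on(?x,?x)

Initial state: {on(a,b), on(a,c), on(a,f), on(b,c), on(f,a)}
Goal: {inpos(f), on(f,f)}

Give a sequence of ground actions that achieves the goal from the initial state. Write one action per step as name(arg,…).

1. push(f,a)  →  {inpos(a), linked(f), on(a,b), on(a,c), on(a,f), on(b,c)}
2. move(f,f)  →  {inpos(a), on(a,b), on(a,c), on(a,f), on(b,c), on(f,f)}
3. push(a,f)  →  {inpos(a), inpos(f), linked(a), on(a,b), on(a,c), on(b,c), on(f,f)}

push(f,a); move(f,f); push(a,f)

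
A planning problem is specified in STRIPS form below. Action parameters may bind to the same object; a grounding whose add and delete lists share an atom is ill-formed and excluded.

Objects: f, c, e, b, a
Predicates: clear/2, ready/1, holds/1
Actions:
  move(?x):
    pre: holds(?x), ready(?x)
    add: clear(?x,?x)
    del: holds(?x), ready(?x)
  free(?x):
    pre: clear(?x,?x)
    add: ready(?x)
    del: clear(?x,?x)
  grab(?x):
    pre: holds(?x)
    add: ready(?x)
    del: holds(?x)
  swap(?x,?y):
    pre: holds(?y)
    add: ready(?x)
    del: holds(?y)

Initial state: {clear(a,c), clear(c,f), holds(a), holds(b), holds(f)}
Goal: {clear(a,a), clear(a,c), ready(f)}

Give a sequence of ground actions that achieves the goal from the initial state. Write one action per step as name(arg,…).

1. grab(f)  →  {clear(a,c), clear(c,f), holds(a), holds(b), ready(f)}
2. swap(a,b)  →  {clear(a,c), clear(c,f), holds(a), ready(a), ready(f)}
3. move(a)  →  {clear(a,a), clear(a,c), clear(c,f), ready(f)}

grab(f); swap(a,b); move(a)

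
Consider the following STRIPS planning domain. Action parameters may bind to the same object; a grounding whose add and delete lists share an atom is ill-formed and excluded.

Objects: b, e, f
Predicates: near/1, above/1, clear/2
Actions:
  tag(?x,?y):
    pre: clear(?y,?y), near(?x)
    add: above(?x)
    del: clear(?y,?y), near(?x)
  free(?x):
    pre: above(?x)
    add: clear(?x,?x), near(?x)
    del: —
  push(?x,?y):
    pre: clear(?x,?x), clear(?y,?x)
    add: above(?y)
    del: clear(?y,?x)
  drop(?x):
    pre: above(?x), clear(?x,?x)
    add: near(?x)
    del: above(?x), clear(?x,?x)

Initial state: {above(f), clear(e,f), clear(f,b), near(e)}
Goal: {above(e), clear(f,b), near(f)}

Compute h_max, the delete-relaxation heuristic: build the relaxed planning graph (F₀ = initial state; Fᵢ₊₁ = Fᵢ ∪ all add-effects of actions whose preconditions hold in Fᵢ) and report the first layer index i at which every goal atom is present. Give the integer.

F0 = init (4 atoms)
F1 = F0 ∪ {clear(f,f), near(f)}  (6 atoms)
F2 = F1 ∪ {above(e)}  (7 atoms)
goal ⊆ F2  ⇒  h_max = 2

2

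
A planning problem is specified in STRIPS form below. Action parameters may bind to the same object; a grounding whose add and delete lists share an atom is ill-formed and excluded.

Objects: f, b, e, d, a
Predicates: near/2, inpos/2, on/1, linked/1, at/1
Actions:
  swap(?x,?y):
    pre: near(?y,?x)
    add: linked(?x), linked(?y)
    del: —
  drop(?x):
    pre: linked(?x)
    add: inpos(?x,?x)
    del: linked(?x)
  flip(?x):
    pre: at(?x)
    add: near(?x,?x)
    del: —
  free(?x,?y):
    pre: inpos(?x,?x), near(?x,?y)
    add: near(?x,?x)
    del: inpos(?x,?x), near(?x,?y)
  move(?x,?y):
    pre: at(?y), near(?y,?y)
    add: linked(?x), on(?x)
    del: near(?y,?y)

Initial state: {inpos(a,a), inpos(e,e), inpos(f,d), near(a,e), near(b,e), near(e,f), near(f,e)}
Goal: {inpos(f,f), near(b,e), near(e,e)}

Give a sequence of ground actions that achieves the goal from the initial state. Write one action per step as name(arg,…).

1. swap(f,e)  →  {inpos(a,a), inpos(e,e), inpos(f,d), linked(e), linked(f), near(a,e), near(b,e), near(e,f), near(f,e)}
2. drop(f)  →  {inpos(a,a), inpos(e,e), inpos(f,d), inpos(f,f), linked(e), near(a,e), near(b,e), near(e,f), near(f,e)}
3. free(e,f)  →  {inpos(a,a), inpos(f,d), inpos(f,f), linked(e), near(a,e), near(b,e), near(e,e), near(f,e)}

swap(f,e); drop(f); free(e,f)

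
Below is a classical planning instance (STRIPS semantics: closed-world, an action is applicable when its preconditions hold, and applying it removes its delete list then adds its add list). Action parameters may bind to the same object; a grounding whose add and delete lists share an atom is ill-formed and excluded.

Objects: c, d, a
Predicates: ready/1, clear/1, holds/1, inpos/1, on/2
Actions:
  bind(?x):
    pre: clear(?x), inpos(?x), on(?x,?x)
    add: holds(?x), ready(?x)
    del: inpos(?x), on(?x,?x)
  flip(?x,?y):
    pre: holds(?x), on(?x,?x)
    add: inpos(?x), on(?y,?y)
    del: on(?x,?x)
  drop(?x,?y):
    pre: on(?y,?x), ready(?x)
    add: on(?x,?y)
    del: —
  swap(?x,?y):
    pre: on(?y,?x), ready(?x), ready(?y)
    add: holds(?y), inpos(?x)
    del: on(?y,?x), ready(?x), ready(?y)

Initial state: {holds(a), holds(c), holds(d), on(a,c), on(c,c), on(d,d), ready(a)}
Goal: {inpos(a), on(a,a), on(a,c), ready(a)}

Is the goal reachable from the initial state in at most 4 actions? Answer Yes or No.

1. flip(c,a)  →  {holds(a), holds(c), holds(d), inpos(c), on(a,a), on(a,c), on(d,d), ready(a)}
2. flip(a,c)  →  {holds(a), holds(c), holds(d), inpos(a), inpos(c), on(a,c), on(c,c), on(d,d), ready(a)}
3. flip(c,a)  →  {holds(a), holds(c), holds(d), inpos(a), inpos(c), on(a,a), on(a,c), on(d,d), ready(a)}
optimal plan length = 3; 3 ≤ 4

Yes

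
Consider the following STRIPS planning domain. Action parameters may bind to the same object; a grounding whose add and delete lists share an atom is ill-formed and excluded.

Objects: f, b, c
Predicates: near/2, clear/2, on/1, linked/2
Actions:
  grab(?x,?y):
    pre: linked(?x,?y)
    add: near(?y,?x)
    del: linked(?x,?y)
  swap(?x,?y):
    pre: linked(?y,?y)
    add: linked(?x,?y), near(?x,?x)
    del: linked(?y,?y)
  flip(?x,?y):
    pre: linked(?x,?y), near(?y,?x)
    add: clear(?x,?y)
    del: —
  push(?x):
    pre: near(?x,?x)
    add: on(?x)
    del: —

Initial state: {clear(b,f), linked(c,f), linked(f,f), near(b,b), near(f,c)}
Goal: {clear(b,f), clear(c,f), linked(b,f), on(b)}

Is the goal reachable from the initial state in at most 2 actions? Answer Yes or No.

No

1. swap(b,f)  →  {clear(b,f), linked(b,f), linked(c,f), near(b,b), near(f,c)}
2. flip(c,f)  →  {clear(b,f), clear(c,f), linked(b,f), linked(c,f), near(b,b), near(f,c)}
3. push(b)  →  {clear(b,f), clear(c,f), linked(b,f), linked(c,f), near(b,b), near(f,c), on(b)}
optimal plan length = 3; 3 > 2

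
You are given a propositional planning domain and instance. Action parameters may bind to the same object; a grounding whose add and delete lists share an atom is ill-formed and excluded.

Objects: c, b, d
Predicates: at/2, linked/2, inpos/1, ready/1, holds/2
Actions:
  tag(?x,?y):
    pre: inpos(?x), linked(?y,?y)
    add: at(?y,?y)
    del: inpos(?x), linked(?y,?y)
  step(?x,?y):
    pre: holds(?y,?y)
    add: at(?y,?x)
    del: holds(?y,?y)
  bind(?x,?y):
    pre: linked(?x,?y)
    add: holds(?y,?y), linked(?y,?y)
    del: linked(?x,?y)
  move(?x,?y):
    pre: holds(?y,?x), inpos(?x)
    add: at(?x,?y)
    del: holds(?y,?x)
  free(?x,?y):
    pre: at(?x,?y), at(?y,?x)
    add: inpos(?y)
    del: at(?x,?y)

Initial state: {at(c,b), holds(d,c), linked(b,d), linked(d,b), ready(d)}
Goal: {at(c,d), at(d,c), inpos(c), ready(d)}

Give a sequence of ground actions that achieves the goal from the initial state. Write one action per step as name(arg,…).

bind(b,d); step(c,d); bind(d,b); step(c,b); free(b,c); move(c,d)

1. bind(b,d)  →  {at(c,b), holds(d,c), holds(d,d), linked(d,b), linked(d,d), ready(d)}
2. step(c,d)  →  {at(c,b), at(d,c), holds(d,c), linked(d,b), linked(d,d), ready(d)}
3. bind(d,b)  →  {at(c,b), at(d,c), holds(b,b), holds(d,c), linked(b,b), linked(d,d), ready(d)}
4. step(c,b)  →  {at(b,c), at(c,b), at(d,c), holds(d,c), linked(b,b), linked(d,d), ready(d)}
5. free(b,c)  →  {at(c,b), at(d,c), holds(d,c), inpos(c), linked(b,b), linked(d,d), ready(d)}
6. move(c,d)  →  {at(c,b), at(c,d), at(d,c), inpos(c), linked(b,b), linked(d,d), ready(d)}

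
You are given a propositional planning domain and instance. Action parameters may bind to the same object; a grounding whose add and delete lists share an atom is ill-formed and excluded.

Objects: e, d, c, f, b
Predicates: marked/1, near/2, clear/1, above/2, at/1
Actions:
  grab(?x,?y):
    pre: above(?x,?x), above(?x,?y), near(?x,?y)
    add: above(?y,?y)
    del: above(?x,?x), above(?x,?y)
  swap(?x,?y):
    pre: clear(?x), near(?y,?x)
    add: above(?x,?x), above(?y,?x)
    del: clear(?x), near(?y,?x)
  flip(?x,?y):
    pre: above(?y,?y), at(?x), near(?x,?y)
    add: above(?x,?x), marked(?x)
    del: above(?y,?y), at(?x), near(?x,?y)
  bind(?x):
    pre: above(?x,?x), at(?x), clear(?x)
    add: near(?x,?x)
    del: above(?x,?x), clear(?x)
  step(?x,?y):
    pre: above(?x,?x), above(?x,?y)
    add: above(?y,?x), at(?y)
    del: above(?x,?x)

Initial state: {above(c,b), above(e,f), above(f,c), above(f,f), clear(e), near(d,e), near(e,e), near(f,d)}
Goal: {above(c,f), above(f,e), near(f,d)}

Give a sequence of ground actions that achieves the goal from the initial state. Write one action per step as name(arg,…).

1. swap(e,e)  →  {above(c,b), above(e,e), above(e,f), above(f,c), above(f,f), near(d,e), near(f,d)}
2. step(e,f)  →  {above(c,b), above(e,f), above(f,c), above(f,e), above(f,f), at(f), near(d,e), near(f,d)}
3. step(f,c)  →  {above(c,b), above(c,f), above(e,f), above(f,c), above(f,e), at(c), at(f), near(d,e), near(f,d)}

swap(e,e); step(e,f); step(f,c)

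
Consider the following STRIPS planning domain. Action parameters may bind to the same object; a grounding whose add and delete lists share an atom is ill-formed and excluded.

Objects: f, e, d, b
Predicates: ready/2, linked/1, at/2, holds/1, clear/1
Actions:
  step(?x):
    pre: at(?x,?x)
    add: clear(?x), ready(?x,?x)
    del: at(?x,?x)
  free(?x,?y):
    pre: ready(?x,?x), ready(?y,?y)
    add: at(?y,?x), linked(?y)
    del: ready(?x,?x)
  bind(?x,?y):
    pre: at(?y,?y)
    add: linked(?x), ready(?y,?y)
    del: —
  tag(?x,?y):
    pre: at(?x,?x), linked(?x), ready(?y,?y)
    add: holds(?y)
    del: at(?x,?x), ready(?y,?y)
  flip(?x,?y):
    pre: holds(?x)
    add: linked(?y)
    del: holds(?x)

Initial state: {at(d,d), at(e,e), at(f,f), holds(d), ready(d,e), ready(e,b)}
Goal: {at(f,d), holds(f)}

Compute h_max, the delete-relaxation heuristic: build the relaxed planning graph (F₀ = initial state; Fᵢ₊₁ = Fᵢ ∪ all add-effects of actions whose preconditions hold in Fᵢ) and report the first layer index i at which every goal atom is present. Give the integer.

F0 = init (6 atoms)
F1 = F0 ∪ {clear(d), clear(e), clear(f), linked(b), linked(d), linked(e), linked(f), ready(d,d), ready(e,e), ready(f,f)}  (16 atoms)
F2 = F1 ∪ {at(d,e), at(d,f), at(e,d), at(e,f), at(f,d), at(f,e), holds(e), holds(f)}  (24 atoms)
goal ⊆ F2  ⇒  h_max = 2

2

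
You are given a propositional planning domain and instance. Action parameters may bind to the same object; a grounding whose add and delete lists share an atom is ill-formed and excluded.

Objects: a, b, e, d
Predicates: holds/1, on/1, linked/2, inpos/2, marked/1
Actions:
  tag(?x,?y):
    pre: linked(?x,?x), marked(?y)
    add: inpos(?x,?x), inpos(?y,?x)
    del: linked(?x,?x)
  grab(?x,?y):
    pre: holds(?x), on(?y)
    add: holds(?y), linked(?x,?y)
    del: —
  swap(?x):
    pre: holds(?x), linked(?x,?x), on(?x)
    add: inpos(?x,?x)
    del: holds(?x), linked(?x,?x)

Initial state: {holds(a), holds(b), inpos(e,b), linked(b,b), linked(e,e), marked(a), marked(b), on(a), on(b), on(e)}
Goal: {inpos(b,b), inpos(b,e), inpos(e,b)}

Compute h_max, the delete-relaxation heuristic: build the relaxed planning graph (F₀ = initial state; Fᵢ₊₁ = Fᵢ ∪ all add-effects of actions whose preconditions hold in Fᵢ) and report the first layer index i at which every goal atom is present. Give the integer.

1

F0 = init (10 atoms)
F1 = F0 ∪ {holds(e), inpos(a,b), inpos(a,e), inpos(b,b), inpos(b,e), inpos(e,e), linked(a,a), linked(a,b), linked(a,e), linked(b,a), linked(b,e)}  (21 atoms)
goal ⊆ F1  ⇒  h_max = 1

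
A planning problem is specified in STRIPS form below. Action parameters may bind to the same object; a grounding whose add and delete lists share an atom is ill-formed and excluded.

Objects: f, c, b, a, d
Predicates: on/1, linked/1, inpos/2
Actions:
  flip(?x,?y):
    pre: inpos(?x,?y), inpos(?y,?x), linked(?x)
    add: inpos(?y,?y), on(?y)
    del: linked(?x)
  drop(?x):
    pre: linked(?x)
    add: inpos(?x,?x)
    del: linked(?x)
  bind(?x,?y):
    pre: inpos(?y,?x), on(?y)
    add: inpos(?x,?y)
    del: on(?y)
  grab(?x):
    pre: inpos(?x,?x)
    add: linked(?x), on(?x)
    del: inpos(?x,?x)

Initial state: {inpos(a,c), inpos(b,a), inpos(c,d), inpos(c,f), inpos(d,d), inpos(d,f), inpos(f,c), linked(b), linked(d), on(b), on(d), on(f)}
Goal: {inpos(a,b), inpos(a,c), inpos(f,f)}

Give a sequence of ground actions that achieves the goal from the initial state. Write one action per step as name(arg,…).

1. bind(f,d)  →  {inpos(a,c), inpos(b,a), inpos(c,d), inpos(c,f), inpos(d,d), inpos(d,f), inpos(f,c), inpos(f,d), linked(b), linked(d), on(b), on(f)}
2. flip(d,f)  →  {inpos(a,c), inpos(b,a), inpos(c,d), inpos(c,f), inpos(d,d), inpos(d,f), inpos(f,c), inpos(f,d), inpos(f,f), linked(b), on(b), on(f)}
3. bind(a,b)  →  {inpos(a,b), inpos(a,c), inpos(b,a), inpos(c,d), inpos(c,f), inpos(d,d), inpos(d,f), inpos(f,c), inpos(f,d), inpos(f,f), linked(b), on(f)}

bind(f,d); flip(d,f); bind(a,b)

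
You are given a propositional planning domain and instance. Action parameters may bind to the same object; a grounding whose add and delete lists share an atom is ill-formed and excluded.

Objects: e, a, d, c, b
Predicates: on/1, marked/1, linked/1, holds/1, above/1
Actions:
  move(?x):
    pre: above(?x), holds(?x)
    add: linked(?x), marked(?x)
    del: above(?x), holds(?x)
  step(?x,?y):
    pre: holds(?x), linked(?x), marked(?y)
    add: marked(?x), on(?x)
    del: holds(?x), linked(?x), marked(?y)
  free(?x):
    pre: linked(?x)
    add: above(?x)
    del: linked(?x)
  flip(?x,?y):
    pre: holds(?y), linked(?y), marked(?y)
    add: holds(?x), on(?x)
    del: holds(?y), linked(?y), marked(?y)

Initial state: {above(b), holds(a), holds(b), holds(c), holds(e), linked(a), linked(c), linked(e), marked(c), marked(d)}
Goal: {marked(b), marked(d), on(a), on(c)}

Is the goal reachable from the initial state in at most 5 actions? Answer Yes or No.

Yes

1. move(b)  →  {holds(a), holds(c), holds(e), linked(a), linked(b), linked(c), linked(e), marked(b), marked(c), marked(d)}
2. step(a,c)  →  {holds(c), holds(e), linked(b), linked(c), linked(e), marked(a), marked(b), marked(d), on(a)}
3. step(c,a)  →  {holds(e), linked(b), linked(e), marked(b), marked(c), marked(d), on(a), on(c)}
optimal plan length = 3; 3 ≤ 5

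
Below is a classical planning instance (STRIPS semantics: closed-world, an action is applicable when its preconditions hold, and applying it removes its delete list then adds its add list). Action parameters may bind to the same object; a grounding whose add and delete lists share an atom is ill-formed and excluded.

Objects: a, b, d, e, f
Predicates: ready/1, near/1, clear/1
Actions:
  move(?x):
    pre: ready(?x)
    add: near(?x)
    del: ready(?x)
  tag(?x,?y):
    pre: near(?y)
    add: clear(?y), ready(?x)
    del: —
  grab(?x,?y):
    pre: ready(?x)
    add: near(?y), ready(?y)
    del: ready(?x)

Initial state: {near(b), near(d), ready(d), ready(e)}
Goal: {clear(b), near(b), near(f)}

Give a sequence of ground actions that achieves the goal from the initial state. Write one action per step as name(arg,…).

tag(a,b); grab(a,f)

1. tag(a,b)  →  {clear(b), near(b), near(d), ready(a), ready(d), ready(e)}
2. grab(a,f)  →  {clear(b), near(b), near(d), near(f), ready(d), ready(e), ready(f)}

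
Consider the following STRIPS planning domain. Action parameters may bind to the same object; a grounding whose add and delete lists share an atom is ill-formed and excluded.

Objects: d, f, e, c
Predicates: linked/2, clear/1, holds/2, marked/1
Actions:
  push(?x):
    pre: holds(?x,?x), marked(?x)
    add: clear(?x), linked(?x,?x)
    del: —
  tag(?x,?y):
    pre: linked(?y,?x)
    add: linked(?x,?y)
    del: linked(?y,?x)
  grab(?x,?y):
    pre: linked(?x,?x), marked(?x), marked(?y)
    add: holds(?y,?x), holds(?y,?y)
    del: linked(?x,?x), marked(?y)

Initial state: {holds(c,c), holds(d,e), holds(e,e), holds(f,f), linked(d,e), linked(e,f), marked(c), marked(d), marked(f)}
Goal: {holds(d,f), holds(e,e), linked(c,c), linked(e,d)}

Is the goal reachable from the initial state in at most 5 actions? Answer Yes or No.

Yes

1. push(f)  →  {clear(f), holds(c,c), holds(d,e), holds(e,e), holds(f,f), linked(d,e), linked(e,f), linked(f,f), marked(c), marked(d), marked(f)}
2. push(c)  →  {clear(c), clear(f), holds(c,c), holds(d,e), holds(e,e), holds(f,f), linked(c,c), linked(d,e), linked(e,f), linked(f,f), marked(c), marked(d), marked(f)}
3. tag(e,d)  →  {clear(c), clear(f), holds(c,c), holds(d,e), holds(e,e), holds(f,f), linked(c,c), linked(e,d), linked(e,f), linked(f,f), marked(c), marked(d), marked(f)}
4. grab(f,d)  →  {clear(c), clear(f), holds(c,c), holds(d,d), holds(d,e), holds(d,f), holds(e,e), holds(f,f), linked(c,c), linked(e,d), linked(e,f), marked(c), marked(f)}
optimal plan length = 4; 4 ≤ 5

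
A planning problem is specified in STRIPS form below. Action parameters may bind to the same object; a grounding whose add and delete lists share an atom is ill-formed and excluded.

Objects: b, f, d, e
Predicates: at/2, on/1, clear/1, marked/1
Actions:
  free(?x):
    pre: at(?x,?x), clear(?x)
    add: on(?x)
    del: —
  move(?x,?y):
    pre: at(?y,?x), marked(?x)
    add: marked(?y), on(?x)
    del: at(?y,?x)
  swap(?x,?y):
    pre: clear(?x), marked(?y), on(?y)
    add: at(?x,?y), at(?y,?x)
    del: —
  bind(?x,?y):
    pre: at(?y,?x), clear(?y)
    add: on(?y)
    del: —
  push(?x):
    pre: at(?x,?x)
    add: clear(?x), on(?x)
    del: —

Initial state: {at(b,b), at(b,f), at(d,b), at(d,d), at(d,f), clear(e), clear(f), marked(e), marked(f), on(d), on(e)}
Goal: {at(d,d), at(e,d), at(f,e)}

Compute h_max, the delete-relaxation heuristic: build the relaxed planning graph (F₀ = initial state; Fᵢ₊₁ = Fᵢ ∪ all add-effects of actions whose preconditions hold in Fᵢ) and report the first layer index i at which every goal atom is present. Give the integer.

2

F0 = init (11 atoms)
F1 = F0 ∪ {at(e,e), at(e,f), at(f,e), clear(b), clear(d), marked(b), marked(d), on(b), on(f)}  (20 atoms)
F2 = F1 ∪ {at(b,d), at(b,e), at(d,e), at(e,b), at(e,d), at(f,b), at(f,d), at(f,f)}  (28 atoms)
goal ⊆ F2  ⇒  h_max = 2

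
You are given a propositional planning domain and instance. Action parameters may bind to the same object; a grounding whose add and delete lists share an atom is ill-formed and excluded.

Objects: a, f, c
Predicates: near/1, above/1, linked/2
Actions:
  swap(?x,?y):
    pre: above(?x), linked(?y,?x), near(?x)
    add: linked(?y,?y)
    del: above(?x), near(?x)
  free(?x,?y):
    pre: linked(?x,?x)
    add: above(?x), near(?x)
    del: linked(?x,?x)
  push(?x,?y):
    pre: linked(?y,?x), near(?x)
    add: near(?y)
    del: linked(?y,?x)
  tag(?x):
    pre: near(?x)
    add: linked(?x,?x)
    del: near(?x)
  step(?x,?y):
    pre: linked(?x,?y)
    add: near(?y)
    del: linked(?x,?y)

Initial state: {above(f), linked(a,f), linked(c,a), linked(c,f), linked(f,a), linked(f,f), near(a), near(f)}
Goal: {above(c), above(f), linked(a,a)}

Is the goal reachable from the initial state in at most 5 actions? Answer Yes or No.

1. swap(f,c)  →  {linked(a,f), linked(c,a), linked(c,c), linked(c,f), linked(f,a), linked(f,f), near(a)}
2. free(f,a)  →  {above(f), linked(a,f), linked(c,a), linked(c,c), linked(c,f), linked(f,a), near(a), near(f)}
3. free(c,a)  →  {above(c), above(f), linked(a,f), linked(c,a), linked(c,f), linked(f,a), near(a), near(c), near(f)}
4. tag(a)  →  {above(c), above(f), linked(a,a), linked(a,f), linked(c,a), linked(c,f), linked(f,a), near(c), near(f)}
optimal plan length = 4; 4 ≤ 5

Yes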